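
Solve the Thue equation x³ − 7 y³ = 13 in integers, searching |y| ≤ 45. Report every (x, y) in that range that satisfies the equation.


The equation is x³ - 7y³ = 13. For fixed y, x³ = 7·y³ + 13, so a solution requires the RHS to be a perfect cube.
Strategy: iterate y from -45 to 45, compute RHS = 7·y³ + 13, and check whether it is a (positive or negative) perfect cube.
Check small values of y:
  y = 0: RHS = 13 is not a perfect cube.
  y = 1: RHS = 20 is not a perfect cube.
  y = -1: RHS = 6 is not a perfect cube.
  y = 2: RHS = 69 is not a perfect cube.
  y = -2: RHS = -43 is not a perfect cube.
  y = 3: RHS = 202 is not a perfect cube.
  y = -3: RHS = -176 is not a perfect cube.
Continuing the search up to |y| = 45 finds no solutions either.
No (x, y) in the scanned range satisfies the equation.

No integer solutions with |y| ≤ 45.


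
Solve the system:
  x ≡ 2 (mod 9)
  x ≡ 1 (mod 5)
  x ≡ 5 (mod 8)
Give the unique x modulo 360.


Moduli 9, 5, 8 are pairwise coprime; by CRT there is a unique solution modulo M = 9 · 5 · 8 = 360.
Solve pairwise, accumulating the modulus:
  Start with x ≡ 2 (mod 9).
  Combine with x ≡ 1 (mod 5): since gcd(9, 5) = 1, we get a unique residue mod 45.
    Write x = 2 + 9·t and substitute into x ≡ 1 (mod 5): 9·t ≡ 1 − 2 = -1 (mod 5).
    Reduce coefficients mod 5: 4·t ≡ 4 (mod 5).
    The inverse of 4 mod 5 is 4 (since 4·4 = 16 = 3·5 + 1), so t ≡ 4·4 = 16 ≡ 1 (mod 5).
    Then x = 2 + 9·1 = 11, valid modulo lcm(9, 5) = 45: x ≡ 11 (mod 45).
  Combine with x ≡ 5 (mod 8): since gcd(45, 8) = 1, we get a unique residue mod 360.
    Write x = 11 + 45·t and substitute into x ≡ 5 (mod 8): 45·t ≡ 5 − 11 = -6 (mod 8).
    Reduce coefficients mod 8: 5·t ≡ 2 (mod 8).
    The inverse of 5 mod 8 is 5 (since 5·5 = 25 = 3·8 + 1), so t ≡ 5·2 = 10 ≡ 2 (mod 8).
    Then x = 11 + 45·2 = 101, valid modulo lcm(45, 8) = 360: x ≡ 101 (mod 360).
Verify: 101 mod 9 = 2 ✓, 101 mod 5 = 1 ✓, 101 mod 8 = 5 ✓.

x ≡ 101 (mod 360).


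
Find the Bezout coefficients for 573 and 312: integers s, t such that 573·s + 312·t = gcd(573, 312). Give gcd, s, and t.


Euclidean algorithm on (573, 312) — divide until remainder is 0:
  573 = 1 · 312 + 261
  312 = 1 · 261 + 51
  261 = 5 · 51 + 6
  51 = 8 · 6 + 3
  6 = 2 · 3 + 0
gcd(573, 312) = 3.
Track Bezout coefficients alongside the remainders: start with r₀ = 573 = a·1 + b·0 (s = 1, t = 0) and r₁ = 312 = a·0 + b·1 (s = 0, t = 1); each new remainder r_{k+1} = r_{k-1} − q_k·r_k inherits s_{k+1} = s_{k-1} − q_k·s_k, t_{k+1} = t_{k-1} − q_k·t_k, so r_k = a·s_k + b·t_k at every step:
  q = 1: r = 261, s = 1 − 1·0 = 1, t = 0 − 1·1 = -1  (check: 573·1 + 312·(-1) = 261)
  q = 1: r = 51, s = 0 − 1·1 = -1, t = 1 − 1·(-1) = 2  (check: 573·(-1) + 312·2 = 51)
  q = 5: r = 6, s = 1 − 5·(-1) = 6, t = -1 − 5·2 = -11  (check: 573·6 + 312·(-11) = 6)
  q = 8: r = 3, s = -1 − 8·6 = -49, t = 2 − 8·(-11) = 90  (check: 573·(-49) + 312·90 = 3)
The row with r = 3 (the gcd) gives the Bezout coefficients s = -49, t = 90.
Result: 573 · (-49) + 312 · (90) = 3.

gcd(573, 312) = 3; s = -49, t = 90 (check: 573·(-49) + 312·90 = 3).


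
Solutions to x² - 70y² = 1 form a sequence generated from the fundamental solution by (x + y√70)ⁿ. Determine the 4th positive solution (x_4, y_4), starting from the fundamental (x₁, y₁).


Step 1: Find the fundamental solution (x₁, y₁) of x² - 70y² = 1.
  Expand √70 as a continued fraction. a₀ = ⌊√70⌋ = 8; iterate m_{k+1} = d_k·a_k − m_k, d_{k+1} = (70 − m_{k+1}²)/d_k, a_{k+1} = ⌊(a₀ + m_{k+1})/d_{k+1}⌋ (starting m₀ = 0, d₀ = 1), with convergents p_k = a_k·p_{k-1} + p_{k-2}, q_k = a_k·q_{k-1} + q_{k-2} (p₋₁ = 1, q₋₁ = 0):
  k = 0: a₀ = 8; p₀/q₀ = 8/1; p₀² − 70·q₀² = 64 − 70 = -6.
  k = 1: m = 8, d = 6, a = ⌊(8 + 8)/6⌋ = 2; p/q = (2·8 + 1)/(2·1 + 0) = 17/2; p² − 70·q² = 289 − 280 = 9.
  k = 2: m = 4, d = 9, a = ⌊(8 + 4)/9⌋ = 1; p/q = (1·17 + 8)/(1·2 + 1) = 25/3; p² − 70·q² = 625 − 630 = -5.
  k = 3: m = 5, d = 5, a = ⌊(8 + 5)/5⌋ = 2; p/q = (2·25 + 17)/(2·3 + 2) = 67/8; p² − 70·q² = 4489 − 4480 = 9.
  k = 4: m = 5, d = 9, a = ⌊(8 + 5)/9⌋ = 1; p/q = (1·67 + 25)/(1·8 + 3) = 92/11; p² − 70·q² = 8464 − 8470 = -6.
  k = 5: m = 4, d = 6, a = ⌊(8 + 4)/6⌋ = 2; p/q = (2·92 + 67)/(2·11 + 8) = 251/30; p² − 70·q² = 63001 − 63000 = 1.
  The first convergent with p² − 70·q² = 1 gives the fundamental solution (x₁, y₁) = (251, 30).
Step 2: Apply the recurrence (x_{n+1}, y_{n+1}) = (x₁x_n + 70y₁y_n, x₁y_n + y₁x_n) repeatedly.
  From (x_1, y_1) = (251, 30): x_2 = 251·251 + 70·30·30 = 126001; y_2 = 251·30 + 30·251 = 15060.
  From (x_2, y_2) = (126001, 15060): x_3 = 251·126001 + 70·30·15060 = 63252251; y_3 = 251·15060 + 30·126001 = 7560090.
  From (x_3, y_3) = (63252251, 7560090): x_4 = 251·63252251 + 70·30·7560090 = 31752504001; y_4 = 251·7560090 + 30·63252251 = 3795150120.
Step 3: Verify x_4² - 70·y_4² = 1008221510333521008001 - 1008221510333521008000 = 1 (should be 1). ✓

(x_1, y_1) = (251, 30); (x_4, y_4) = (31752504001, 3795150120).


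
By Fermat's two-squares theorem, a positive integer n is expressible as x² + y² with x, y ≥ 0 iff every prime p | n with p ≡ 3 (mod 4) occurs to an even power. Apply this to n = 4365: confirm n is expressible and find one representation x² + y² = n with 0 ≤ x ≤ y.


Step 1: Factor n = 4365 = 3^2 · 5 · 97.
Step 2: Check the mod-4 condition on each prime factor: 3 ≡ 3 (mod 4), exponent 2 (must be even); 5 ≡ 1 (mod 4), exponent 1; 97 ≡ 1 (mod 4), exponent 1.
All primes ≡ 3 (mod 4) appear to even exponent (or don't appear), so by the two-squares theorem n IS expressible as a sum of two squares.
Step 3: Build a representation. Group n = k² · m with k = 3 and m = 5 · 97 = 485 (a product of primes ≡ 1 (mod 4)); a representation of m scales to one of n via (k·x)² + (k·y)² = k²(x² + y²). Each prime p ≡ 1 (mod 4) is itself a sum of two squares; find a² by testing p − a² for a perfect square:
  5: 5 − 1² = 4 = 2² ⇒ 5 = 1² + 2².
  97: 97 − 1² = 96, 97 − 2² = 93, 97 − 3² = 88, 97 − 4² = 81 = 9² ⇒ 97 = 4² + 9².
  Combine using the Brahmagupta–Fibonacci identity (a² + b²)(c² + d²) = (ac − bd)² + (ad + bc)² = (ac + bd)² + (ad − bc)²:
  5 · 97 = 485: from (1² + 2²)(4² + 9²), take (1·4 − 2·9, 1·9 + 2·4) = (4 − 18, 9 + 8) = (-14, 17); dropping signs (only squares matter) gives (14, 17); check 14² + 17² = 196 + 289 = 485 ✓.
  Scale by k = 3: (3·14, 3·17) = (42, 51).
Step 4: Order so x ≤ y and verify: 42² + 51² = 1764 + 2601 = 4365 = n. ✓

n = 4365 = 42² + 51² (one valid representation with x ≤ y).


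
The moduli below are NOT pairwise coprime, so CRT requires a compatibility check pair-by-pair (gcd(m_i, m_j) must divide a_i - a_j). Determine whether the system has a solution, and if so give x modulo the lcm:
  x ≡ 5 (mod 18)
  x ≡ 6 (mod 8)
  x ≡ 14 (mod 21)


Moduli 18, 8, 21 are not pairwise coprime, so CRT works modulo lcm(m_i) when all pairwise compatibility conditions hold.
Pairwise compatibility: gcd(m_i, m_j) must divide a_i - a_j for every pair.
Merge one congruence at a time:
  Start: x ≡ 5 (mod 18).
  Combine with x ≡ 6 (mod 8): gcd(18, 8) = 2, and 6 - 5 = 1 is NOT divisible by 2.
    ⇒ system is inconsistent (no integer solution).

No solution (the system is inconsistent).


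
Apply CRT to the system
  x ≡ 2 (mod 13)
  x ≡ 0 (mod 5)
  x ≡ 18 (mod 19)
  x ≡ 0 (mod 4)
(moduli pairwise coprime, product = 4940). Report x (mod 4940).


Product of moduli M = 13 · 5 · 19 · 4 = 4940.
Merge one congruence at a time:
  Start: x ≡ 2 (mod 13).
  Combine with x ≡ 0 (mod 5); new modulus lcm = 65.
    Write x = 2 + 13·t and substitute into x ≡ 0 (mod 5): 13·t ≡ 0 − 2 = -2 (mod 5).
    Reduce coefficients mod 5: 3·t ≡ 3 (mod 5).
    The inverse of 3 mod 5 is 2 (since 3·2 = 6 = 1·5 + 1), so t ≡ 2·3 = 6 ≡ 1 (mod 5).
    Then x = 2 + 13·1 = 15, valid modulo lcm(13, 5) = 65: x ≡ 15 (mod 65).
  Combine with x ≡ 18 (mod 19); new modulus lcm = 1235.
    Write x = 15 + 65·t and substitute into x ≡ 18 (mod 19): 65·t ≡ 18 − 15 = 3 (mod 19).
    Reduce coefficients mod 19: 8·t ≡ 3 (mod 19).
    The inverse of 8 mod 19 is 12 (since 8·12 = 96 = 5·19 + 1), so t ≡ 12·3 = 36 ≡ 17 (mod 19).
    Then x = 15 + 65·17 = 1120, valid modulo lcm(65, 19) = 1235: x ≡ 1120 (mod 1235).
  Combine with x ≡ 0 (mod 4); new modulus lcm = 4940.
    Write x = 1120 + 1235·t and substitute into x ≡ 0 (mod 4): 1235·t ≡ 0 − 1120 = -1120 (mod 4).
    Reduce coefficients mod 4: 3·t ≡ 0 (mod 4).
    The inverse of 3 mod 4 is 3 (since 3·3 = 9 = 2·4 + 1), so t ≡ 3·0 = 0 ≡ 0 (mod 4).
    Then x = 1120 + 1235·0 = 1120, valid modulo lcm(1235, 4) = 4940: x ≡ 1120 (mod 4940).
Verify against each original: 1120 mod 13 = 2, 1120 mod 5 = 0, 1120 mod 19 = 18, 1120 mod 4 = 0.

x ≡ 1120 (mod 4940).


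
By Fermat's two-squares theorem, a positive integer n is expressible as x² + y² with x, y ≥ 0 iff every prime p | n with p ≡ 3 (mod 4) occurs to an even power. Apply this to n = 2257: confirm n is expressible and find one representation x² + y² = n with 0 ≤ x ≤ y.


Step 1: Factor n = 2257 = 37 · 61.
Step 2: Check the mod-4 condition on each prime factor: 37 ≡ 1 (mod 4), exponent 1; 61 ≡ 1 (mod 4), exponent 1.
All primes ≡ 3 (mod 4) appear to even exponent (or don't appear), so by the two-squares theorem n IS expressible as a sum of two squares.
Step 3: Build a representation. Here n = 37 · 61 is a product of primes ≡ 1 (mod 4). Each prime p ≡ 1 (mod 4) is itself a sum of two squares; find a² by testing p − a² for a perfect square:
  37: 37 − 1² = 36 = 6² ⇒ 37 = 1² + 6².
  61: 61 − 1² = 60, 61 − 2² = 57, 61 − 3² = 52, 61 − 4² = 45, 61 − 5² = 36 = 6² ⇒ 61 = 5² + 6².
  Combine using the Brahmagupta–Fibonacci identity (a² + b²)(c² + d²) = (ac − bd)² + (ad + bc)² = (ac + bd)² + (ad − bc)²:
  37 · 61 = 2257: from (1² + 6²)(5² + 6²), take (1·5 − 6·6, 1·6 + 6·5) = (5 − 36, 6 + 30) = (-31, 36); dropping signs (only squares matter) gives (31, 36); check 31² + 36² = 961 + 1296 = 2257 ✓.
Step 4: Order so x ≤ y and verify: 31² + 36² = 961 + 1296 = 2257 = n. ✓

n = 2257 = 31² + 36² (one valid representation with x ≤ y).


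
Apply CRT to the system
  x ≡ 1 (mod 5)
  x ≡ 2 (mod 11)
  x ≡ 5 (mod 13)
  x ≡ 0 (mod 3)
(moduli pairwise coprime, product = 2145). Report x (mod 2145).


Product of moduli M = 5 · 11 · 13 · 3 = 2145.
Merge one congruence at a time:
  Start: x ≡ 1 (mod 5).
  Combine with x ≡ 2 (mod 11); new modulus lcm = 55.
    Write x = 1 + 5·t and substitute into x ≡ 2 (mod 11): 5·t ≡ 2 − 1 = 1 (mod 11).
    The inverse of 5 mod 11 is 9 (since 5·9 = 45 = 4·11 + 1), so t ≡ 9·1 = 9 ≡ 9 (mod 11).
    Then x = 1 + 5·9 = 46, valid modulo lcm(5, 11) = 55: x ≡ 46 (mod 55).
  Combine with x ≡ 5 (mod 13); new modulus lcm = 715.
    Write x = 46 + 55·t and substitute into x ≡ 5 (mod 13): 55·t ≡ 5 − 46 = -41 (mod 13).
    Reduce coefficients mod 13: 3·t ≡ 11 (mod 13).
    The inverse of 3 mod 13 is 9 (since 3·9 = 27 = 2·13 + 1), so t ≡ 9·11 = 99 ≡ 8 (mod 13).
    Then x = 46 + 55·8 = 486, valid modulo lcm(55, 13) = 715: x ≡ 486 (mod 715).
  Combine with x ≡ 0 (mod 3); new modulus lcm = 2145.
    Write x = 486 + 715·t and substitute into x ≡ 0 (mod 3): 715·t ≡ 0 − 486 = -486 (mod 3).
    Reduce coefficients mod 3: 1·t ≡ 0 (mod 3).
    So t ≡ 0 (mod 3).
    Then x = 486 + 715·0 = 486, valid modulo lcm(715, 3) = 2145: x ≡ 486 (mod 2145).
Verify against each original: 486 mod 5 = 1, 486 mod 11 = 2, 486 mod 13 = 5, 486 mod 3 = 0.

x ≡ 486 (mod 2145).


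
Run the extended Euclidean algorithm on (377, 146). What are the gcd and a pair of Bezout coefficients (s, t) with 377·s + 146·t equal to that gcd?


Euclidean algorithm on (377, 146) — divide until remainder is 0:
  377 = 2 · 146 + 85
  146 = 1 · 85 + 61
  85 = 1 · 61 + 24
  61 = 2 · 24 + 13
  24 = 1 · 13 + 11
  13 = 1 · 11 + 2
  11 = 5 · 2 + 1
  2 = 2 · 1 + 0
gcd(377, 146) = 1.
Track Bezout coefficients alongside the remainders: start with r₀ = 377 = a·1 + b·0 (s = 1, t = 0) and r₁ = 146 = a·0 + b·1 (s = 0, t = 1); each new remainder r_{k+1} = r_{k-1} − q_k·r_k inherits s_{k+1} = s_{k-1} − q_k·s_k, t_{k+1} = t_{k-1} − q_k·t_k, so r_k = a·s_k + b·t_k at every step:
  q = 2: r = 85, s = 1 − 2·0 = 1, t = 0 − 2·1 = -2  (check: 377·1 + 146·(-2) = 85)
  q = 1: r = 61, s = 0 − 1·1 = -1, t = 1 − 1·(-2) = 3  (check: 377·(-1) + 146·3 = 61)
  q = 1: r = 24, s = 1 − 1·(-1) = 2, t = -2 − 1·3 = -5  (check: 377·2 + 146·(-5) = 24)
  q = 2: r = 13, s = -1 − 2·2 = -5, t = 3 − 2·(-5) = 13  (check: 377·(-5) + 146·13 = 13)
  q = 1: r = 11, s = 2 − 1·(-5) = 7, t = -5 − 1·13 = -18  (check: 377·7 + 146·(-18) = 11)
  q = 1: r = 2, s = -5 − 1·7 = -12, t = 13 − 1·(-18) = 31  (check: 377·(-12) + 146·31 = 2)
  q = 5: r = 1, s = 7 − 5·(-12) = 67, t = -18 − 5·31 = -173  (check: 377·67 + 146·(-173) = 1)
The row with r = 1 (the gcd) gives the Bezout coefficients s = 67, t = -173.
Result: 377 · (67) + 146 · (-173) = 1.

gcd(377, 146) = 1; s = 67, t = -173 (check: 377·67 + 146·(-173) = 1).


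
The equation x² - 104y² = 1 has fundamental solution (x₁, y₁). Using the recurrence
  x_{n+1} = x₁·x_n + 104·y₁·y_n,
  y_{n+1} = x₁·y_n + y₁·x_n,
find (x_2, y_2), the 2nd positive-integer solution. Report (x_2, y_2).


Step 1: Find the fundamental solution (x₁, y₁) of x² - 104y² = 1.
  Expand √104 as a continued fraction. a₀ = ⌊√104⌋ = 10; iterate m_{k+1} = d_k·a_k − m_k, d_{k+1} = (104 − m_{k+1}²)/d_k, a_{k+1} = ⌊(a₀ + m_{k+1})/d_{k+1}⌋ (starting m₀ = 0, d₀ = 1), with convergents p_k = a_k·p_{k-1} + p_{k-2}, q_k = a_k·q_{k-1} + q_{k-2} (p₋₁ = 1, q₋₁ = 0):
  k = 0: a₀ = 10; p₀/q₀ = 10/1; p₀² − 104·q₀² = 100 − 104 = -4.
  k = 1: m = 10, d = 4, a = ⌊(10 + 10)/4⌋ = 5; p/q = (5·10 + 1)/(5·1 + 0) = 51/5; p² − 104·q² = 2601 − 2600 = 1.
  The first convergent with p² − 104·q² = 1 gives the fundamental solution (x₁, y₁) = (51, 5).
Step 2: Apply the recurrence (x_{n+1}, y_{n+1}) = (x₁x_n + 104y₁y_n, x₁y_n + y₁x_n) repeatedly.
  From (x_1, y_1) = (51, 5): x_2 = 51·51 + 104·5·5 = 5201; y_2 = 51·5 + 5·51 = 510.
Step 3: Verify x_2² - 104·y_2² = 27050401 - 27050400 = 1 (should be 1). ✓

(x_1, y_1) = (51, 5); (x_2, y_2) = (5201, 510).


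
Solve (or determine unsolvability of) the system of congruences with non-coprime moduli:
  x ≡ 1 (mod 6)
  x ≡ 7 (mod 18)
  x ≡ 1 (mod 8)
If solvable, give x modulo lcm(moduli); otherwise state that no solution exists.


Moduli 6, 18, 8 are not pairwise coprime, so CRT works modulo lcm(m_i) when all pairwise compatibility conditions hold.
Pairwise compatibility: gcd(m_i, m_j) must divide a_i - a_j for every pair.
Merge one congruence at a time:
  Start: x ≡ 1 (mod 6).
  Combine with x ≡ 7 (mod 18): gcd(6, 18) = 6; 7 - 1 = 6, which IS divisible by 6, so compatible.
    Write x = 1 + 6·t and substitute into x ≡ 7 (mod 18): 6·t ≡ 7 − 1 = 6 (mod 18).
    Divide the congruence (and modulus) by g = 6: 1·t ≡ 1 (mod 3).
    So t ≡ 1 (mod 3).
    Then x = 1 + 6·1 = 7, valid modulo lcm(6, 18) = 18: x ≡ 7 (mod 18).
  Combine with x ≡ 1 (mod 8): gcd(18, 8) = 2; 1 - 7 = -6, which IS divisible by 2, so compatible.
    Write x = 7 + 18·t and substitute into x ≡ 1 (mod 8): 18·t ≡ 1 − 7 = -6 (mod 8).
    Divide the congruence (and modulus) by g = 2: 9·t ≡ -3 (mod 4).
    Reduce coefficients mod 4: 1·t ≡ 1 (mod 4).
    So t ≡ 1 (mod 4).
    Then x = 7 + 18·1 = 25, valid modulo lcm(18, 8) = 72: x ≡ 25 (mod 72).
Verify: 25 mod 6 = 1, 25 mod 18 = 7, 25 mod 8 = 1.

x ≡ 25 (mod 72).


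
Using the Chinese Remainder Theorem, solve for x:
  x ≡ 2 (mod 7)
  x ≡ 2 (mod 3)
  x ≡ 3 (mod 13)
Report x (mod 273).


Moduli 7, 3, 13 are pairwise coprime; by CRT there is a unique solution modulo M = 7 · 3 · 13 = 273.
Solve pairwise, accumulating the modulus:
  Start with x ≡ 2 (mod 7).
  Combine with x ≡ 2 (mod 3): since gcd(7, 3) = 1, we get a unique residue mod 21.
    Write x = 2 + 7·t and substitute into x ≡ 2 (mod 3): 7·t ≡ 2 − 2 = 0 (mod 3).
    Reduce coefficients mod 3: 1·t ≡ 0 (mod 3).
    So t ≡ 0 (mod 3).
    Then x = 2 + 7·0 = 2, valid modulo lcm(7, 3) = 21: x ≡ 2 (mod 21).
  Combine with x ≡ 3 (mod 13): since gcd(21, 13) = 1, we get a unique residue mod 273.
    Write x = 2 + 21·t and substitute into x ≡ 3 (mod 13): 21·t ≡ 3 − 2 = 1 (mod 13).
    Reduce coefficients mod 13: 8·t ≡ 1 (mod 13).
    The inverse of 8 mod 13 is 5 (since 8·5 = 40 = 3·13 + 1), so t ≡ 5·1 = 5 ≡ 5 (mod 13).
    Then x = 2 + 21·5 = 107, valid modulo lcm(21, 13) = 273: x ≡ 107 (mod 273).
Verify: 107 mod 7 = 2 ✓, 107 mod 3 = 2 ✓, 107 mod 13 = 3 ✓.

x ≡ 107 (mod 273).


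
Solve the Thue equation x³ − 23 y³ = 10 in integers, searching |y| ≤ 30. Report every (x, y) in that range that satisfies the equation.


The equation is x³ - 23y³ = 10. For fixed y, x³ = 23·y³ + 10, so a solution requires the RHS to be a perfect cube.
Strategy: iterate y from -30 to 30, compute RHS = 23·y³ + 10, and check whether it is a (positive or negative) perfect cube.
Check small values of y:
  y = 0: RHS = 10 is not a perfect cube.
  y = 1: RHS = 33 is not a perfect cube.
  y = -1: RHS = -13 is not a perfect cube.
  y = 2: RHS = 194 is not a perfect cube.
  y = -2: RHS = -174 is not a perfect cube.
  y = 3: RHS = 631 is not a perfect cube.
  y = -3: RHS = -611 is not a perfect cube.
Continuing the search up to |y| = 30 finds no solutions either.
No (x, y) in the scanned range satisfies the equation.

No integer solutions with |y| ≤ 30.


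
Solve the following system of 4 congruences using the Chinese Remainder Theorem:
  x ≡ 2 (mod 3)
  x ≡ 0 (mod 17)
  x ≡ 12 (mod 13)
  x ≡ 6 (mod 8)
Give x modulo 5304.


Product of moduli M = 3 · 17 · 13 · 8 = 5304.
Merge one congruence at a time:
  Start: x ≡ 2 (mod 3).
  Combine with x ≡ 0 (mod 17); new modulus lcm = 51.
    Write x = 2 + 3·t and substitute into x ≡ 0 (mod 17): 3·t ≡ 0 − 2 = -2 (mod 17).
    Reduce coefficients mod 17: 3·t ≡ 15 (mod 17).
    The inverse of 3 mod 17 is 6 (since 3·6 = 18 = 1·17 + 1), so t ≡ 6·15 = 90 ≡ 5 (mod 17).
    Then x = 2 + 3·5 = 17, valid modulo lcm(3, 17) = 51: x ≡ 17 (mod 51).
  Combine with x ≡ 12 (mod 13); new modulus lcm = 663.
    Write x = 17 + 51·t and substitute into x ≡ 12 (mod 13): 51·t ≡ 12 − 17 = -5 (mod 13).
    Reduce coefficients mod 13: 12·t ≡ 8 (mod 13).
    The inverse of 12 mod 13 is 12 (since 12·12 = 144 = 11·13 + 1), so t ≡ 12·8 = 96 ≡ 5 (mod 13).
    Then x = 17 + 51·5 = 272, valid modulo lcm(51, 13) = 663: x ≡ 272 (mod 663).
  Combine with x ≡ 6 (mod 8); new modulus lcm = 5304.
    Write x = 272 + 663·t and substitute into x ≡ 6 (mod 8): 663·t ≡ 6 − 272 = -266 (mod 8).
    Reduce coefficients mod 8: 7·t ≡ 6 (mod 8).
    The inverse of 7 mod 8 is 7 (since 7·7 = 49 = 6·8 + 1), so t ≡ 7·6 = 42 ≡ 2 (mod 8).
    Then x = 272 + 663·2 = 1598, valid modulo lcm(663, 8) = 5304: x ≡ 1598 (mod 5304).
Verify against each original: 1598 mod 3 = 2, 1598 mod 17 = 0, 1598 mod 13 = 12, 1598 mod 8 = 6.

x ≡ 1598 (mod 5304).


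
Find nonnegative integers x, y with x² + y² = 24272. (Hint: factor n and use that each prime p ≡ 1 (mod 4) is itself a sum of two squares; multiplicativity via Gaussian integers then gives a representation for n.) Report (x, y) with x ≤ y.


Step 1: Factor n = 24272 = 2^4 · 37 · 41.
Step 2: Check the mod-4 condition on each prime factor: 2 = 2 (special); 37 ≡ 1 (mod 4), exponent 1; 41 ≡ 1 (mod 4), exponent 1.
All primes ≡ 3 (mod 4) appear to even exponent (or don't appear), so by the two-squares theorem n IS expressible as a sum of two squares.
Step 3: Build a representation. Group n = k² · m with k = 4 and m = 37 · 41 = 1517 (a product of primes ≡ 1 (mod 4)); a representation of m scales to one of n via (k·x)² + (k·y)² = k²(x² + y²). Each prime p ≡ 1 (mod 4) is itself a sum of two squares; find a² by testing p − a² for a perfect square:
  37: 37 − 1² = 36 = 6² ⇒ 37 = 1² + 6².
  41: 41 − 1² = 40, 41 − 2² = 37, 41 − 3² = 32, 41 − 4² = 25 = 5² ⇒ 41 = 4² + 5².
  Combine using the Brahmagupta–Fibonacci identity (a² + b²)(c² + d²) = (ac − bd)² + (ad + bc)² = (ac + bd)² + (ad − bc)²:
  37 · 41 = 1517: from (1² + 6²)(4² + 5²), take (1·4 − 6·5, 1·5 + 6·4) = (4 − 30, 5 + 24) = (-26, 29); dropping signs (only squares matter) gives (26, 29); check 26² + 29² = 676 + 841 = 1517 ✓.
  Scale by k = 4: (4·26, 4·29) = (104, 116).
Step 4: Order so x ≤ y and verify: 104² + 116² = 10816 + 13456 = 24272 = n. ✓

n = 24272 = 104² + 116² (one valid representation with x ≤ y).


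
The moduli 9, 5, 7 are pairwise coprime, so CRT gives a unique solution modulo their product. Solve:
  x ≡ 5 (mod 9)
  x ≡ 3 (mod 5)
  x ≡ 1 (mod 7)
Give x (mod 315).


Moduli 9, 5, 7 are pairwise coprime; by CRT there is a unique solution modulo M = 9 · 5 · 7 = 315.
Solve pairwise, accumulating the modulus:
  Start with x ≡ 5 (mod 9).
  Combine with x ≡ 3 (mod 5): since gcd(9, 5) = 1, we get a unique residue mod 45.
    Write x = 5 + 9·t and substitute into x ≡ 3 (mod 5): 9·t ≡ 3 − 5 = -2 (mod 5).
    Reduce coefficients mod 5: 4·t ≡ 3 (mod 5).
    The inverse of 4 mod 5 is 4 (since 4·4 = 16 = 3·5 + 1), so t ≡ 4·3 = 12 ≡ 2 (mod 5).
    Then x = 5 + 9·2 = 23, valid modulo lcm(9, 5) = 45: x ≡ 23 (mod 45).
  Combine with x ≡ 1 (mod 7): since gcd(45, 7) = 1, we get a unique residue mod 315.
    Write x = 23 + 45·t and substitute into x ≡ 1 (mod 7): 45·t ≡ 1 − 23 = -22 (mod 7).
    Reduce coefficients mod 7: 3·t ≡ 6 (mod 7).
    The inverse of 3 mod 7 is 5 (since 3·5 = 15 = 2·7 + 1), so t ≡ 5·6 = 30 ≡ 2 (mod 7).
    Then x = 23 + 45·2 = 113, valid modulo lcm(45, 7) = 315: x ≡ 113 (mod 315).
Verify: 113 mod 9 = 5 ✓, 113 mod 5 = 3 ✓, 113 mod 7 = 1 ✓.

x ≡ 113 (mod 315).


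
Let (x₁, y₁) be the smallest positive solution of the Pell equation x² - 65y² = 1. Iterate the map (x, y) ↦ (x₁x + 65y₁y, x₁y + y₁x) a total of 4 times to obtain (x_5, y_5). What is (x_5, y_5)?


Step 1: Find the fundamental solution (x₁, y₁) of x² - 65y² = 1.
  Expand √65 as a continued fraction. a₀ = ⌊√65⌋ = 8; iterate m_{k+1} = d_k·a_k − m_k, d_{k+1} = (65 − m_{k+1}²)/d_k, a_{k+1} = ⌊(a₀ + m_{k+1})/d_{k+1}⌋ (starting m₀ = 0, d₀ = 1), with convergents p_k = a_k·p_{k-1} + p_{k-2}, q_k = a_k·q_{k-1} + q_{k-2} (p₋₁ = 1, q₋₁ = 0):
  k = 0: a₀ = 8; p₀/q₀ = 8/1; p₀² − 65·q₀² = 64 − 65 = -1.
  k = 1: m = 8, d = 1, a = ⌊(8 + 8)/1⌋ = 16; p/q = (16·8 + 1)/(16·1 + 0) = 129/16; p² − 65·q² = 16641 − 16640 = 1.
  The first convergent with p² − 65·q² = 1 gives the fundamental solution (x₁, y₁) = (129, 16).
Step 2: Apply the recurrence (x_{n+1}, y_{n+1}) = (x₁x_n + 65y₁y_n, x₁y_n + y₁x_n) repeatedly.
  From (x_1, y_1) = (129, 16): x_2 = 129·129 + 65·16·16 = 33281; y_2 = 129·16 + 16·129 = 4128.
  From (x_2, y_2) = (33281, 4128): x_3 = 129·33281 + 65·16·4128 = 8586369; y_3 = 129·4128 + 16·33281 = 1065008.
  From (x_3, y_3) = (8586369, 1065008): x_4 = 129·8586369 + 65·16·1065008 = 2215249921; y_4 = 129·1065008 + 16·8586369 = 274767936.
  From (x_4, y_4) = (2215249921, 274767936): x_5 = 129·2215249921 + 65·16·274767936 = 571525893249; y_5 = 129·274767936 + 16·2215249921 = 70889062480.
Step 3: Verify x_5² - 65·y_5² = 326641846654067343776001 - 326641846654067343776000 = 1 (should be 1). ✓

(x_1, y_1) = (129, 16); (x_5, y_5) = (571525893249, 70889062480).


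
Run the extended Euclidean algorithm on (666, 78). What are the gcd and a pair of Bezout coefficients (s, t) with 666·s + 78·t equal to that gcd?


Euclidean algorithm on (666, 78) — divide until remainder is 0:
  666 = 8 · 78 + 42
  78 = 1 · 42 + 36
  42 = 1 · 36 + 6
  36 = 6 · 6 + 0
gcd(666, 78) = 6.
Track Bezout coefficients alongside the remainders: start with r₀ = 666 = a·1 + b·0 (s = 1, t = 0) and r₁ = 78 = a·0 + b·1 (s = 0, t = 1); each new remainder r_{k+1} = r_{k-1} − q_k·r_k inherits s_{k+1} = s_{k-1} − q_k·s_k, t_{k+1} = t_{k-1} − q_k·t_k, so r_k = a·s_k + b·t_k at every step:
  q = 8: r = 42, s = 1 − 8·0 = 1, t = 0 − 8·1 = -8  (check: 666·1 + 78·(-8) = 42)
  q = 1: r = 36, s = 0 − 1·1 = -1, t = 1 − 1·(-8) = 9  (check: 666·(-1) + 78·9 = 36)
  q = 1: r = 6, s = 1 − 1·(-1) = 2, t = -8 − 1·9 = -17  (check: 666·2 + 78·(-17) = 6)
The row with r = 6 (the gcd) gives the Bezout coefficients s = 2, t = -17.
Result: 666 · (2) + 78 · (-17) = 6.

gcd(666, 78) = 6; s = 2, t = -17 (check: 666·2 + 78·(-17) = 6).


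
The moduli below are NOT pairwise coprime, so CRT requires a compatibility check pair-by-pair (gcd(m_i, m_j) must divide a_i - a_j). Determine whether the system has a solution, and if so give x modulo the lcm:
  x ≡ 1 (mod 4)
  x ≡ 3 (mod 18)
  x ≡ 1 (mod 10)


Moduli 4, 18, 10 are not pairwise coprime, so CRT works modulo lcm(m_i) when all pairwise compatibility conditions hold.
Pairwise compatibility: gcd(m_i, m_j) must divide a_i - a_j for every pair.
Merge one congruence at a time:
  Start: x ≡ 1 (mod 4).
  Combine with x ≡ 3 (mod 18): gcd(4, 18) = 2; 3 - 1 = 2, which IS divisible by 2, so compatible.
    Write x = 1 + 4·t and substitute into x ≡ 3 (mod 18): 4·t ≡ 3 − 1 = 2 (mod 18).
    Divide the congruence (and modulus) by g = 2: 2·t ≡ 1 (mod 9).
    The inverse of 2 mod 9 is 5 (since 2·5 = 10 = 1·9 + 1), so t ≡ 5·1 = 5 ≡ 5 (mod 9).
    Then x = 1 + 4·5 = 21, valid modulo lcm(4, 18) = 36: x ≡ 21 (mod 36).
  Combine with x ≡ 1 (mod 10): gcd(36, 10) = 2; 1 - 21 = -20, which IS divisible by 2, so compatible.
    Write x = 21 + 36·t and substitute into x ≡ 1 (mod 10): 36·t ≡ 1 − 21 = -20 (mod 10).
    Divide the congruence (and modulus) by g = 2: 18·t ≡ -10 (mod 5).
    Reduce coefficients mod 5: 3·t ≡ 0 (mod 5).
    The inverse of 3 mod 5 is 2 (since 3·2 = 6 = 1·5 + 1), so t ≡ 2·0 = 0 ≡ 0 (mod 5).
    Then x = 21 + 36·0 = 21, valid modulo lcm(36, 10) = 180: x ≡ 21 (mod 180).
Verify: 21 mod 4 = 1, 21 mod 18 = 3, 21 mod 10 = 1.

x ≡ 21 (mod 180).


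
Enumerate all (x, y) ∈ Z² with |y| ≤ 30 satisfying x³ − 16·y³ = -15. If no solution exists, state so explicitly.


The equation is x³ - 16y³ = -15. For fixed y, x³ = 16·y³ − 15, so a solution requires the RHS to be a perfect cube.
Strategy: iterate y from -30 to 30, compute RHS = 16·y³ − 15, and check whether it is a (positive or negative) perfect cube.
Check small values of y:
  y = 0: RHS = -15 is not a perfect cube.
  y = 1: RHS = 1 = (1)³ ⇒ x = 1 works.
  y = -1: RHS = -31 is not a perfect cube.
  y = 2: RHS = 113 is not a perfect cube.
  y = -2: RHS = -143 is not a perfect cube.
  y = 3: RHS = 417 is not a perfect cube.
  y = -3: RHS = -447 is not a perfect cube.
Continuing the search up to |y| = 30 finds no further solutions beyond those listed.
Collected solutions: (1, 1).

Solutions (with |y| ≤ 30): (1, 1).


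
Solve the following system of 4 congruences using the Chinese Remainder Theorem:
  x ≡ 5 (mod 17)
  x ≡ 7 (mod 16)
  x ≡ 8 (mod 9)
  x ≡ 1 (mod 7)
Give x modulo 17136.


Product of moduli M = 17 · 16 · 9 · 7 = 17136.
Merge one congruence at a time:
  Start: x ≡ 5 (mod 17).
  Combine with x ≡ 7 (mod 16); new modulus lcm = 272.
    Write x = 5 + 17·t and substitute into x ≡ 7 (mod 16): 17·t ≡ 7 − 5 = 2 (mod 16).
    Reduce coefficients mod 16: 1·t ≡ 2 (mod 16).
    So t ≡ 2 (mod 16).
    Then x = 5 + 17·2 = 39, valid modulo lcm(17, 16) = 272: x ≡ 39 (mod 272).
  Combine with x ≡ 8 (mod 9); new modulus lcm = 2448.
    Write x = 39 + 272·t and substitute into x ≡ 8 (mod 9): 272·t ≡ 8 − 39 = -31 (mod 9).
    Reduce coefficients mod 9: 2·t ≡ 5 (mod 9).
    The inverse of 2 mod 9 is 5 (since 2·5 = 10 = 1·9 + 1), so t ≡ 5·5 = 25 ≡ 7 (mod 9).
    Then x = 39 + 272·7 = 1943, valid modulo lcm(272, 9) = 2448: x ≡ 1943 (mod 2448).
  Combine with x ≡ 1 (mod 7); new modulus lcm = 17136.
    Write x = 1943 + 2448·t and substitute into x ≡ 1 (mod 7): 2448·t ≡ 1 − 1943 = -1942 (mod 7).
    Reduce coefficients mod 7: 5·t ≡ 4 (mod 7).
    The inverse of 5 mod 7 is 3 (since 5·3 = 15 = 2·7 + 1), so t ≡ 3·4 = 12 ≡ 5 (mod 7).
    Then x = 1943 + 2448·5 = 14183, valid modulo lcm(2448, 7) = 17136: x ≡ 14183 (mod 17136).
Verify against each original: 14183 mod 17 = 5, 14183 mod 16 = 7, 14183 mod 9 = 8, 14183 mod 7 = 1.

x ≡ 14183 (mod 17136).


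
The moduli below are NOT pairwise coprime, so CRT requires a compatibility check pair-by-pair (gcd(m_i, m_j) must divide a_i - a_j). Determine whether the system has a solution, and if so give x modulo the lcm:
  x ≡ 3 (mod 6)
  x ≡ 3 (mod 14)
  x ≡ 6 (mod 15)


Moduli 6, 14, 15 are not pairwise coprime, so CRT works modulo lcm(m_i) when all pairwise compatibility conditions hold.
Pairwise compatibility: gcd(m_i, m_j) must divide a_i - a_j for every pair.
Merge one congruence at a time:
  Start: x ≡ 3 (mod 6).
  Combine with x ≡ 3 (mod 14): gcd(6, 14) = 2; 3 - 3 = 0, which IS divisible by 2, so compatible.
    Write x = 3 + 6·t and substitute into x ≡ 3 (mod 14): 6·t ≡ 3 − 3 = 0 (mod 14).
    Divide the congruence (and modulus) by g = 2: 3·t ≡ 0 (mod 7).
    The inverse of 3 mod 7 is 5 (since 3·5 = 15 = 2·7 + 1), so t ≡ 5·0 = 0 ≡ 0 (mod 7).
    Then x = 3 + 6·0 = 3, valid modulo lcm(6, 14) = 42: x ≡ 3 (mod 42).
  Combine with x ≡ 6 (mod 15): gcd(42, 15) = 3; 6 - 3 = 3, which IS divisible by 3, so compatible.
    Write x = 3 + 42·t and substitute into x ≡ 6 (mod 15): 42·t ≡ 6 − 3 = 3 (mod 15).
    Divide the congruence (and modulus) by g = 3: 14·t ≡ 1 (mod 5).
    Reduce coefficients mod 5: 4·t ≡ 1 (mod 5).
    The inverse of 4 mod 5 is 4 (since 4·4 = 16 = 3·5 + 1), so t ≡ 4·1 = 4 ≡ 4 (mod 5).
    Then x = 3 + 42·4 = 171, valid modulo lcm(42, 15) = 210: x ≡ 171 (mod 210).
Verify: 171 mod 6 = 3, 171 mod 14 = 3, 171 mod 15 = 6.

x ≡ 171 (mod 210).


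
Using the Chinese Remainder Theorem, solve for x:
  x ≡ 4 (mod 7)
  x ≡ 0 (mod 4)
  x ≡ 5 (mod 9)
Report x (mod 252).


Moduli 7, 4, 9 are pairwise coprime; by CRT there is a unique solution modulo M = 7 · 4 · 9 = 252.
Solve pairwise, accumulating the modulus:
  Start with x ≡ 4 (mod 7).
  Combine with x ≡ 0 (mod 4): since gcd(7, 4) = 1, we get a unique residue mod 28.
    Write x = 4 + 7·t and substitute into x ≡ 0 (mod 4): 7·t ≡ 0 − 4 = -4 (mod 4).
    Reduce coefficients mod 4: 3·t ≡ 0 (mod 4).
    The inverse of 3 mod 4 is 3 (since 3·3 = 9 = 2·4 + 1), so t ≡ 3·0 = 0 ≡ 0 (mod 4).
    Then x = 4 + 7·0 = 4, valid modulo lcm(7, 4) = 28: x ≡ 4 (mod 28).
  Combine with x ≡ 5 (mod 9): since gcd(28, 9) = 1, we get a unique residue mod 252.
    Write x = 4 + 28·t and substitute into x ≡ 5 (mod 9): 28·t ≡ 5 − 4 = 1 (mod 9).
    Reduce coefficients mod 9: 1·t ≡ 1 (mod 9).
    So t ≡ 1 (mod 9).
    Then x = 4 + 28·1 = 32, valid modulo lcm(28, 9) = 252: x ≡ 32 (mod 252).
Verify: 32 mod 7 = 4 ✓, 32 mod 4 = 0 ✓, 32 mod 9 = 5 ✓.

x ≡ 32 (mod 252).


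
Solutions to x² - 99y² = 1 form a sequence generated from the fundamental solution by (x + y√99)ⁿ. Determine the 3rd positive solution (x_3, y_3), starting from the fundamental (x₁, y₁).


Step 1: Find the fundamental solution (x₁, y₁) of x² - 99y² = 1.
  Expand √99 as a continued fraction. a₀ = ⌊√99⌋ = 9; iterate m_{k+1} = d_k·a_k − m_k, d_{k+1} = (99 − m_{k+1}²)/d_k, a_{k+1} = ⌊(a₀ + m_{k+1})/d_{k+1}⌋ (starting m₀ = 0, d₀ = 1), with convergents p_k = a_k·p_{k-1} + p_{k-2}, q_k = a_k·q_{k-1} + q_{k-2} (p₋₁ = 1, q₋₁ = 0):
  k = 0: a₀ = 9; p₀/q₀ = 9/1; p₀² − 99·q₀² = 81 − 99 = -18.
  k = 1: m = 9, d = 18, a = ⌊(9 + 9)/18⌋ = 1; p/q = (1·9 + 1)/(1·1 + 0) = 10/1; p² − 99·q² = 100 − 99 = 1.
  The first convergent with p² − 99·q² = 1 gives the fundamental solution (x₁, y₁) = (10, 1).
Step 2: Apply the recurrence (x_{n+1}, y_{n+1}) = (x₁x_n + 99y₁y_n, x₁y_n + y₁x_n) repeatedly.
  From (x_1, y_1) = (10, 1): x_2 = 10·10 + 99·1·1 = 199; y_2 = 10·1 + 1·10 = 20.
  From (x_2, y_2) = (199, 20): x_3 = 10·199 + 99·1·20 = 3970; y_3 = 10·20 + 1·199 = 399.
Step 3: Verify x_3² - 99·y_3² = 15760900 - 15760899 = 1 (should be 1). ✓

(x_1, y_1) = (10, 1); (x_3, y_3) = (3970, 399).


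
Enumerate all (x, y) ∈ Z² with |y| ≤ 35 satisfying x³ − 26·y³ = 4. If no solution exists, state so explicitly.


The equation is x³ - 26y³ = 4. For fixed y, x³ = 26·y³ + 4, so a solution requires the RHS to be a perfect cube.
Strategy: iterate y from -35 to 35, compute RHS = 26·y³ + 4, and check whether it is a (positive or negative) perfect cube.
Check small values of y:
  y = 0: RHS = 4 is not a perfect cube.
  y = 1: RHS = 30 is not a perfect cube.
  y = -1: RHS = -22 is not a perfect cube.
  y = 2: RHS = 212 is not a perfect cube.
  y = -2: RHS = -204 is not a perfect cube.
  y = 3: RHS = 706 is not a perfect cube.
  y = -3: RHS = -698 is not a perfect cube.
Continuing the search up to |y| = 35 finds no solutions either.
No (x, y) in the scanned range satisfies the equation.

No integer solutions with |y| ≤ 35.


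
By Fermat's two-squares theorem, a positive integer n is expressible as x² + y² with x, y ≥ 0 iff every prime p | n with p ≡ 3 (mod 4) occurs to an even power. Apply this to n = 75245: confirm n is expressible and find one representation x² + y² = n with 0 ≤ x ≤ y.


Step 1: Factor n = 75245 = 5 · 101 · 149.
Step 2: Check the mod-4 condition on each prime factor: 5 ≡ 1 (mod 4), exponent 1; 101 ≡ 1 (mod 4), exponent 1; 149 ≡ 1 (mod 4), exponent 1.
All primes ≡ 3 (mod 4) appear to even exponent (or don't appear), so by the two-squares theorem n IS expressible as a sum of two squares.
Step 3: Build a representation. Here n = 5 · 101 · 149 is a product of primes ≡ 1 (mod 4). Each prime p ≡ 1 (mod 4) is itself a sum of two squares; find a² by testing p − a² for a perfect square:
  5: 5 − 1² = 4 = 2² ⇒ 5 = 1² + 2².
  101: 101 − 1² = 100 = 10² ⇒ 101 = 1² + 10².
  149: 149 − 1² = 148, 149 − 2² = 145, 149 − 3² = 140, 149 − 4² = 133, 149 − 5² = 124, 149 − 6² = 113, 149 − 7² = 100 = 10² ⇒ 149 = 7² + 10².
  Combine using the Brahmagupta–Fibonacci identity (a² + b²)(c² + d²) = (ac − bd)² + (ad + bc)² = (ac + bd)² + (ad − bc)²:
  5 · 101 = 505: from (1² + 2²)(1² + 10²), take (1·1 − 2·10, 1·10 + 2·1) = (1 − 20, 10 + 2) = (-19, 12); dropping signs (only squares matter) gives (19, 12); check 19² + 12² = 361 + 144 = 505 ✓.
  505 · 149 = 75245: from (19² + 12²)(7² + 10²), take (19·7 − 12·10, 19·10 + 12·7) = (133 − 120, 190 + 84) = (13, 274); check 13² + 274² = 169 + 75076 = 75245 ✓.
Step 4: Order so x ≤ y and verify: 13² + 274² = 169 + 75076 = 75245 = n. ✓

n = 75245 = 13² + 274² (one valid representation with x ≤ y).


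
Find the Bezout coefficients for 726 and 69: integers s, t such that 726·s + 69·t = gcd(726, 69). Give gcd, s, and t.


Euclidean algorithm on (726, 69) — divide until remainder is 0:
  726 = 10 · 69 + 36
  69 = 1 · 36 + 33
  36 = 1 · 33 + 3
  33 = 11 · 3 + 0
gcd(726, 69) = 3.
Track Bezout coefficients alongside the remainders: start with r₀ = 726 = a·1 + b·0 (s = 1, t = 0) and r₁ = 69 = a·0 + b·1 (s = 0, t = 1); each new remainder r_{k+1} = r_{k-1} − q_k·r_k inherits s_{k+1} = s_{k-1} − q_k·s_k, t_{k+1} = t_{k-1} − q_k·t_k, so r_k = a·s_k + b·t_k at every step:
  q = 10: r = 36, s = 1 − 10·0 = 1, t = 0 − 10·1 = -10  (check: 726·1 + 69·(-10) = 36)
  q = 1: r = 33, s = 0 − 1·1 = -1, t = 1 − 1·(-10) = 11  (check: 726·(-1) + 69·11 = 33)
  q = 1: r = 3, s = 1 − 1·(-1) = 2, t = -10 − 1·11 = -21  (check: 726·2 + 69·(-21) = 3)
The row with r = 3 (the gcd) gives the Bezout coefficients s = 2, t = -21.
Result: 726 · (2) + 69 · (-21) = 3.

gcd(726, 69) = 3; s = 2, t = -21 (check: 726·2 + 69·(-21) = 3).


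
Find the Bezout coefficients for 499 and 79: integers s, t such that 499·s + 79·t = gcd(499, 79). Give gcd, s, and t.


Euclidean algorithm on (499, 79) — divide until remainder is 0:
  499 = 6 · 79 + 25
  79 = 3 · 25 + 4
  25 = 6 · 4 + 1
  4 = 4 · 1 + 0
gcd(499, 79) = 1.
Track Bezout coefficients alongside the remainders: start with r₀ = 499 = a·1 + b·0 (s = 1, t = 0) and r₁ = 79 = a·0 + b·1 (s = 0, t = 1); each new remainder r_{k+1} = r_{k-1} − q_k·r_k inherits s_{k+1} = s_{k-1} − q_k·s_k, t_{k+1} = t_{k-1} − q_k·t_k, so r_k = a·s_k + b·t_k at every step:
  q = 6: r = 25, s = 1 − 6·0 = 1, t = 0 − 6·1 = -6  (check: 499·1 + 79·(-6) = 25)
  q = 3: r = 4, s = 0 − 3·1 = -3, t = 1 − 3·(-6) = 19  (check: 499·(-3) + 79·19 = 4)
  q = 6: r = 1, s = 1 − 6·(-3) = 19, t = -6 − 6·19 = -120  (check: 499·19 + 79·(-120) = 1)
The row with r = 1 (the gcd) gives the Bezout coefficients s = 19, t = -120.
Result: 499 · (19) + 79 · (-120) = 1.

gcd(499, 79) = 1; s = 19, t = -120 (check: 499·19 + 79·(-120) = 1).


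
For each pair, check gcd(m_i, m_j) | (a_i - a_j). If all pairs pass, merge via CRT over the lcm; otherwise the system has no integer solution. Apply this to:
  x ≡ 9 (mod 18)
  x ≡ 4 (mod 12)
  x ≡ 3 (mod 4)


Moduli 18, 12, 4 are not pairwise coprime, so CRT works modulo lcm(m_i) when all pairwise compatibility conditions hold.
Pairwise compatibility: gcd(m_i, m_j) must divide a_i - a_j for every pair.
Merge one congruence at a time:
  Start: x ≡ 9 (mod 18).
  Combine with x ≡ 4 (mod 12): gcd(18, 12) = 6, and 4 - 9 = -5 is NOT divisible by 6.
    ⇒ system is inconsistent (no integer solution).

No solution (the system is inconsistent).


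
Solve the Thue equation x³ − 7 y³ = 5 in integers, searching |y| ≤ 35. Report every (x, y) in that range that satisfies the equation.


The equation is x³ - 7y³ = 5. For fixed y, x³ = 7·y³ + 5, so a solution requires the RHS to be a perfect cube.
Strategy: iterate y from -35 to 35, compute RHS = 7·y³ + 5, and check whether it is a (positive or negative) perfect cube.
Check small values of y:
  y = 0: RHS = 5 is not a perfect cube.
  y = 1: RHS = 12 is not a perfect cube.
  y = -1: RHS = -2 is not a perfect cube.
  y = 2: RHS = 61 is not a perfect cube.
  y = -2: RHS = -51 is not a perfect cube.
  y = 3: RHS = 194 is not a perfect cube.
  y = -3: RHS = -184 is not a perfect cube.
Continuing the search up to |y| = 35 finds no solutions either.
No (x, y) in the scanned range satisfies the equation.

No integer solutions with |y| ≤ 35.


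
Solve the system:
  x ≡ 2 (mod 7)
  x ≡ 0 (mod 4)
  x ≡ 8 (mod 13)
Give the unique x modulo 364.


Moduli 7, 4, 13 are pairwise coprime; by CRT there is a unique solution modulo M = 7 · 4 · 13 = 364.
Solve pairwise, accumulating the modulus:
  Start with x ≡ 2 (mod 7).
  Combine with x ≡ 0 (mod 4): since gcd(7, 4) = 1, we get a unique residue mod 28.
    Write x = 2 + 7·t and substitute into x ≡ 0 (mod 4): 7·t ≡ 0 − 2 = -2 (mod 4).
    Reduce coefficients mod 4: 3·t ≡ 2 (mod 4).
    The inverse of 3 mod 4 is 3 (since 3·3 = 9 = 2·4 + 1), so t ≡ 3·2 = 6 ≡ 2 (mod 4).
    Then x = 2 + 7·2 = 16, valid modulo lcm(7, 4) = 28: x ≡ 16 (mod 28).
  Combine with x ≡ 8 (mod 13): since gcd(28, 13) = 1, we get a unique residue mod 364.
    Write x = 16 + 28·t and substitute into x ≡ 8 (mod 13): 28·t ≡ 8 − 16 = -8 (mod 13).
    Reduce coefficients mod 13: 2·t ≡ 5 (mod 13).
    The inverse of 2 mod 13 is 7 (since 2·7 = 14 = 1·13 + 1), so t ≡ 7·5 = 35 ≡ 9 (mod 13).
    Then x = 16 + 28·9 = 268, valid modulo lcm(28, 13) = 364: x ≡ 268 (mod 364).
Verify: 268 mod 7 = 2 ✓, 268 mod 4 = 0 ✓, 268 mod 13 = 8 ✓.

x ≡ 268 (mod 364).
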